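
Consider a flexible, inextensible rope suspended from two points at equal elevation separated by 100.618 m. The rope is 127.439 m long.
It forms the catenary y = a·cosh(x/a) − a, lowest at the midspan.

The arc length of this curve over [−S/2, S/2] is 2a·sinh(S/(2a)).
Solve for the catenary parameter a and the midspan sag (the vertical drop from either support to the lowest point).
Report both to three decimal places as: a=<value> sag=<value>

seed: a₀ = √(S³/(24(L−S))) = √(100.618³/(24·26.821)) = 39.780516
iter 1: u=1.264664  f(a)=+2.228e+00  f'(a)=-1.577e+00  a ← 39.780516 − (+2.228e+00/-1.577e+00) = 41.193727
iter 2: u=1.221278  f(a)=+1.243e-01  f'(a)=-1.405e+00  a ← 41.193727 − (+1.243e-01/-1.405e+00) = 41.282135
iter 3: u=1.218663  f(a)=+4.368e-04  f'(a)=-1.396e+00  a ← 41.282135 − (+4.368e-04/-1.396e+00) = 41.282448
iter 4: u=1.218654  f(a)=+5.439e-09  f'(a)=-1.396e+00  a ← 41.282448 − (+5.439e-09/-1.396e+00) = 41.282448
iter 5: u=1.218654  f(a)=+0.000e+00  f'(a)=-1.396e+00  a ← 41.282448 − (+0.000e+00/-1.396e+00) = 41.282448
converged: |Δa| < 1e-12 after 5 iterations
sag = a·(cosh(S/(2a)) − 1) = 41.282448·(cosh(1.218654) − 1) = 34.641298
T_max/T_min = cosh(S/(2a)) = 1.839129

a=41.282 sag=34.641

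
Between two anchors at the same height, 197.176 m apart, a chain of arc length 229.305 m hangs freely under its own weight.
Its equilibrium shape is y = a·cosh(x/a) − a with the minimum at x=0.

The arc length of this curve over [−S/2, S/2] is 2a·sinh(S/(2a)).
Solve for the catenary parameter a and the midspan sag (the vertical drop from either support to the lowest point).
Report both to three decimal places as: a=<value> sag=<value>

a=102.058 sag=51.438

seed: a₀ = √(S³/(24(L−S))) = √(197.176³/(24·32.129)) = 99.707276
iter 1: u=0.988774  f(a)=+1.608e+00  f'(a)=-7.097e-01  a ← 99.707276 − (+1.608e+00/-7.097e-01) = 101.972478
iter 2: u=0.966810  f(a)=+5.642e-02  f'(a)=-6.607e-01  a ← 101.972478 − (+5.642e-02/-6.607e-01) = 102.057869
iter 3: u=0.966001  f(a)=+7.508e-05  f'(a)=-6.589e-01  a ← 102.057869 − (+7.508e-05/-6.589e-01) = 102.057983
iter 4: u=0.966000  f(a)=+1.333e-10  f'(a)=-6.589e-01  a ← 102.057983 − (+1.333e-10/-6.589e-01) = 102.057983
iter 5: u=0.966000  f(a)=+8.527e-14  f'(a)=-6.589e-01  a ← 102.057983 − (+8.527e-14/-6.589e-01) = 102.057983
converged: |Δa| < 1e-12 after 5 iterations
sag = a·(cosh(S/(2a)) − 1) = 102.057983·(cosh(0.966000) − 1) = 51.438035
T_max/T_min = cosh(S/(2a)) = 1.504008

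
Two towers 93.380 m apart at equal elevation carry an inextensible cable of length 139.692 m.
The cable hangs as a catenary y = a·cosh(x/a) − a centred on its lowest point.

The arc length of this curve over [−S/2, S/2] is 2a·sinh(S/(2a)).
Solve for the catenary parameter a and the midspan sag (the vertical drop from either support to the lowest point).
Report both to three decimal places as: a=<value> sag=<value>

a=28.887 sag=46.697

seed: a₀ = √(S³/(24(L−S))) = √(93.380³/(24·46.312)) = 27.066270
iter 1: u=1.725025  f(a)=+7.399e+00  f'(a)=-4.555e+00  a ← 27.066270 − (+7.399e+00/-4.555e+00) = 28.690805
iter 2: u=1.627351  f(a)=+7.185e-01  f'(a)=-3.710e+00  a ← 28.690805 − (+7.185e-01/-3.710e+00) = 28.884503
iter 3: u=1.616438  f(a)=+8.384e-03  f'(a)=-3.623e+00  a ← 28.884503 − (+8.384e-03/-3.623e+00) = 28.886817
iter 4: u=1.616308  f(a)=+1.171e-06  f'(a)=-3.622e+00  a ← 28.886817 − (+1.171e-06/-3.622e+00) = 28.886818
iter 5: u=1.616308  f(a)=+5.684e-14  f'(a)=-3.622e+00  a ← 28.886818 − (+5.684e-14/-3.622e+00) = 28.886818
converged: |Δa| < 1e-12 after 5 iterations
sag = a·(cosh(S/(2a)) − 1) = 28.886818·(cosh(1.616308) − 1) = 46.696990
T_max/T_min = cosh(S/(2a)) = 2.616550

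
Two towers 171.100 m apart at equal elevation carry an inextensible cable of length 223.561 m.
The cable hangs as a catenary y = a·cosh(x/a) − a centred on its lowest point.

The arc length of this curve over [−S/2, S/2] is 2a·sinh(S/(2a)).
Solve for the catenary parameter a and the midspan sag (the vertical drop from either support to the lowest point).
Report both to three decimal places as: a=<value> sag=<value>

a=65.792 sag=63.913

seed: a₀ = √(S³/(24(L−S))) = √(171.100³/(24·52.461)) = 63.074107
iter 1: u=1.356341  f(a)=+5.042e+00  f'(a)=-1.990e+00  a ← 63.074107 − (+5.042e+00/-1.990e+00) = 65.607584
iter 2: u=1.303965  f(a)=+3.197e-01  f'(a)=-1.745e+00  a ← 65.607584 − (+3.197e-01/-1.745e+00) = 65.790786
iter 3: u=1.300334  f(a)=+1.478e-03  f'(a)=-1.729e+00  a ← 65.790786 − (+1.478e-03/-1.729e+00) = 65.791641
iter 4: u=1.300317  f(a)=+3.190e-08  f'(a)=-1.729e+00  a ← 65.791641 − (+3.190e-08/-1.729e+00) = 65.791641
iter 5: u=1.300317  f(a)=+5.684e-14  f'(a)=-1.729e+00  a ← 65.791641 − (+5.684e-14/-1.729e+00) = 65.791641
converged: |Δa| < 1e-12 after 5 iterations
sag = a·(cosh(S/(2a)) − 1) = 65.791641·(cosh(1.300317) − 1) = 63.913487
T_max/T_min = cosh(S/(2a)) = 1.971453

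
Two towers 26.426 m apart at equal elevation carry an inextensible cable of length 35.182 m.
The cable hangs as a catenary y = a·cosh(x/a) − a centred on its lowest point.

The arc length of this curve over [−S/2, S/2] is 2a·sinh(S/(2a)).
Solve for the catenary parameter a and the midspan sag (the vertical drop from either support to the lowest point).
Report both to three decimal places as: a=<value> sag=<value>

a=9.805 sag=10.334

seed: a₀ = √(S³/(24(L−S))) = √(26.426³/(24·8.756)) = 9.371058
iter 1: u=1.409979  f(a)=+9.127e-01  f'(a)=-2.268e+00  a ← 9.371058 − (+9.127e-01/-2.268e+00) = 9.773561
iter 2: u=1.351913  f(a)=+6.210e-02  f'(a)=-1.969e+00  a ← 9.773561 − (+6.210e-02/-1.969e+00) = 9.805105
iter 3: u=1.347563  f(a)=+3.339e-04  f'(a)=-1.948e+00  a ← 9.805105 − (+3.339e-04/-1.948e+00) = 9.805277
iter 4: u=1.347540  f(a)=+9.765e-09  f'(a)=-1.947e+00  a ← 9.805277 − (+9.765e-09/-1.947e+00) = 9.805277
iter 5: u=1.347540  f(a)=+0.000e+00  f'(a)=-1.947e+00  a ← 9.805277 − (+0.000e+00/-1.947e+00) = 9.805277
converged: |Δa| < 1e-12 after 5 iterations
sag = a·(cosh(S/(2a)) − 1) = 9.805277·(cosh(1.347540) − 1) = 10.333907
T_max/T_min = cosh(S/(2a)) = 2.053913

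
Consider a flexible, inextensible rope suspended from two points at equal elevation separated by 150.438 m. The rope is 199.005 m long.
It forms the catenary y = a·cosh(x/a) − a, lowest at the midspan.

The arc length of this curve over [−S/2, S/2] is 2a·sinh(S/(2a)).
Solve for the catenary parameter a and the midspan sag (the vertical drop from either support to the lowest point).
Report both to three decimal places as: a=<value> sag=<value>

seed: a₀ = √(S³/(24(L−S))) = √(150.438³/(24·48.567)) = 54.045566
iter 1: u=1.391770  f(a)=+4.927e+00  f'(a)=-2.170e+00  a ← 54.045566 − (+4.927e+00/-2.170e+00) = 56.315532
iter 2: u=1.335671  f(a)=+3.274e-01  f'(a)=-1.891e+00  a ← 56.315532 − (+3.274e-01/-1.891e+00) = 56.488695
iter 3: u=1.331576  f(a)=+1.673e-03  f'(a)=-1.871e+00  a ← 56.488695 − (+1.673e-03/-1.871e+00) = 56.489589
iter 4: u=1.331555  f(a)=+4.421e-08  f'(a)=-1.871e+00  a ← 56.489589 − (+4.421e-08/-1.871e+00) = 56.489589
iter 5: u=1.331555  f(a)=-2.842e-14  f'(a)=-1.871e+00  a ← 56.489589 − (-2.842e-14/-1.871e+00) = 56.489589
converged: |Δa| < 1e-12 after 5 iterations
sag = a·(cosh(S/(2a)) − 1) = 56.489589·(cosh(1.331555) − 1) = 57.929907
T_max/T_min = cosh(S/(2a)) = 2.025497

a=56.490 sag=57.930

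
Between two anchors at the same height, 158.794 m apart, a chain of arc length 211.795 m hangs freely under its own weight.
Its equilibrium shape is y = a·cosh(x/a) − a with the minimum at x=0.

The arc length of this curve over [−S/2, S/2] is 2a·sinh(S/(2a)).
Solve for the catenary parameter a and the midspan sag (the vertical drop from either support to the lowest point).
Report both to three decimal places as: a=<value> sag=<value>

a=58.723 sag=62.367

seed: a₀ = √(S³/(24(L−S))) = √(158.794³/(24·53.001)) = 56.105247
iter 1: u=1.415144  f(a)=+5.567e+00  f'(a)=-2.296e+00  a ← 56.105247 − (+5.567e+00/-2.296e+00) = 58.530242
iter 2: u=1.356512  f(a)=+3.813e-01  f'(a)=-1.991e+00  a ← 58.530242 − (+3.813e-01/-1.991e+00) = 58.721737
iter 3: u=1.352089  f(a)=+2.079e-03  f'(a)=-1.969e+00  a ← 58.721737 − (+2.079e-03/-1.969e+00) = 58.722793
iter 4: u=1.352064  f(a)=+6.258e-08  f'(a)=-1.969e+00  a ← 58.722793 − (+6.258e-08/-1.969e+00) = 58.722793
iter 5: u=1.352064  f(a)=-2.842e-14  f'(a)=-1.969e+00  a ← 58.722793 − (-2.842e-14/-1.969e+00) = 58.722793
converged: |Δa| < 1e-12 after 5 iterations
sag = a·(cosh(S/(2a)) − 1) = 58.722793·(cosh(1.352064) − 1) = 62.366624
T_max/T_min = cosh(S/(2a)) = 2.062051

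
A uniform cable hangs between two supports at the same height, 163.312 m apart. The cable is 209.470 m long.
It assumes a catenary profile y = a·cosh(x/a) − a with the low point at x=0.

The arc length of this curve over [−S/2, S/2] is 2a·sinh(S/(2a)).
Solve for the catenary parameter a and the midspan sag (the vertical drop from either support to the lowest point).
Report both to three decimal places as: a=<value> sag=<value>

a=65.207 sag=58.168

seed: a₀ = √(S³/(24(L−S))) = √(163.312³/(24·46.158)) = 62.704402
iter 1: u=1.302237  f(a)=+4.076e+00  f'(a)=-1.738e+00  a ← 62.704402 − (+4.076e+00/-1.738e+00) = 65.050051
iter 2: u=1.255280  f(a)=+2.399e-01  f'(a)=-1.538e+00  a ← 65.050051 − (+2.399e-01/-1.538e+00) = 65.205954
iter 3: u=1.252278  f(a)=+9.457e-04  f'(a)=-1.526e+00  a ← 65.205954 − (+9.457e-04/-1.526e+00) = 65.206573
iter 4: u=1.252266  f(a)=+1.483e-08  f'(a)=-1.526e+00  a ← 65.206573 − (+1.483e-08/-1.526e+00) = 65.206573
iter 5: u=1.252266  f(a)=-2.842e-14  f'(a)=-1.526e+00  a ← 65.206573 − (-2.842e-14/-1.526e+00) = 65.206573
converged: |Δa| < 1e-12 after 5 iterations
sag = a·(cosh(S/(2a)) − 1) = 65.206573·(cosh(1.252266) − 1) = 58.168130
T_max/T_min = cosh(S/(2a)) = 1.892059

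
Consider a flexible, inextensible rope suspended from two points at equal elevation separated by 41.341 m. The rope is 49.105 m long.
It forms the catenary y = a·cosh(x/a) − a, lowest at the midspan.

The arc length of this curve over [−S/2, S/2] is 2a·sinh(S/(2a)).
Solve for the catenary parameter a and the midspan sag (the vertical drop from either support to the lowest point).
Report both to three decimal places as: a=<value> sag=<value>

seed: a₀ = √(S³/(24(L−S))) = √(41.341³/(24·7.764)) = 19.472561
iter 1: u=1.061519  f(a)=+4.494e-01  f'(a)=-8.910e-01  a ← 19.472561 − (+4.494e-01/-8.910e-01) = 19.976899
iter 2: u=1.034720  f(a)=+1.805e-02  f'(a)=-8.207e-01  a ← 19.976899 − (+1.805e-02/-8.207e-01) = 19.998892
iter 3: u=1.033582  f(a)=+3.182e-05  f'(a)=-8.178e-01  a ← 19.998892 − (+3.182e-05/-8.178e-01) = 19.998931
iter 4: u=1.033580  f(a)=+9.928e-11  f'(a)=-8.178e-01  a ← 19.998931 − (+9.928e-11/-8.178e-01) = 19.998931
iter 5: u=1.033580  f(a)=-7.105e-15  f'(a)=-8.178e-01  a ← 19.998931 − (-7.105e-15/-8.178e-01) = 19.998931
converged: |Δa| < 1e-12 after 5 iterations
sag = a·(cosh(S/(2a)) − 1) = 19.998931·(cosh(1.033580) − 1) = 11.667810
T_max/T_min = cosh(S/(2a)) = 1.583422

a=19.999 sag=11.668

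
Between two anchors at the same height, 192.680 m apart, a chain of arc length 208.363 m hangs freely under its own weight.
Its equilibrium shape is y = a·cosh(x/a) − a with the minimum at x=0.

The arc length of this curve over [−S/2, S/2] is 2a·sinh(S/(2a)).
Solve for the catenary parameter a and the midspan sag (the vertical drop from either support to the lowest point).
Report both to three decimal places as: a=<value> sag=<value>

seed: a₀ = √(S³/(24(L−S))) = √(192.680³/(24·15.683)) = 137.858886
iter 1: u=0.698831  f(a)=+3.874e-01  f'(a)=-2.388e-01  a ← 137.858886 − (+3.874e-01/-2.388e-01) = 139.481106
iter 2: u=0.690703  f(a)=+6.945e-03  f'(a)=-2.303e-01  a ← 139.481106 − (+6.945e-03/-2.303e-01) = 139.511257
iter 3: u=0.690554  f(a)=+2.322e-06  f'(a)=-2.302e-01  a ← 139.511257 − (+2.322e-06/-2.302e-01) = 139.511267
iter 4: u=0.690554  f(a)=+2.842e-13  f'(a)=-2.302e-01  a ← 139.511267 − (+2.842e-13/-2.302e-01) = 139.511267
converged: |Δa| < 1e-12 after 4 iterations
sag = a·(cosh(S/(2a)) − 1) = 139.511267·(cosh(0.690554) − 1) = 34.607022
T_max/T_min = cosh(S/(2a)) = 1.248059

a=139.511 sag=34.607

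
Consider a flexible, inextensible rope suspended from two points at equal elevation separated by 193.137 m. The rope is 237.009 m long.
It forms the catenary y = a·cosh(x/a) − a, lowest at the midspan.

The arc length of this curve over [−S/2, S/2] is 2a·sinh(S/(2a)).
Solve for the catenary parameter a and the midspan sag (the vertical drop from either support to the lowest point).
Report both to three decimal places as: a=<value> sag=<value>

a=85.400 sag=60.670

seed: a₀ = √(S³/(24(L−S))) = √(193.137³/(24·43.872)) = 82.717783
iter 1: u=1.167445  f(a)=+3.089e+00  f'(a)=-1.213e+00  a ← 82.717783 − (+3.089e+00/-1.213e+00) = 85.264964
iter 2: u=1.132570  f(a)=+1.484e-01  f'(a)=-1.099e+00  a ← 85.264964 − (+1.484e-01/-1.099e+00) = 85.400054
iter 3: u=1.130778  f(a)=+3.809e-04  f'(a)=-1.093e+00  a ← 85.400054 − (+3.809e-04/-1.093e+00) = 85.400402
iter 4: u=1.130773  f(a)=+2.524e-09  f'(a)=-1.093e+00  a ← 85.400402 − (+2.524e-09/-1.093e+00) = 85.400402
iter 5: u=1.130773  f(a)=+0.000e+00  f'(a)=-1.093e+00  a ← 85.400402 − (+0.000e+00/-1.093e+00) = 85.400402
converged: |Δa| < 1e-12 after 5 iterations
sag = a·(cosh(S/(2a)) − 1) = 85.400402·(cosh(1.130773) − 1) = 60.669941
T_max/T_min = cosh(S/(2a)) = 1.710418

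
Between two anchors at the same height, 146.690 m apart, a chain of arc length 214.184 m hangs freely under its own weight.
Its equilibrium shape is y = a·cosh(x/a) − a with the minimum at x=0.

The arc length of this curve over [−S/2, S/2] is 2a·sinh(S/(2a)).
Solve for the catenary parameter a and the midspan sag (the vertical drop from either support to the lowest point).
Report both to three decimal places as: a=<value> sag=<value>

a=46.916 sag=70.002

seed: a₀ = √(S³/(24(L−S))) = √(146.690³/(24·67.494)) = 44.143073
iter 1: u=1.661529  f(a)=+9.953e+00  f'(a)=-3.990e+00  a ← 44.143073 − (+9.953e+00/-3.990e+00) = 46.637664
iter 2: u=1.572656  f(a)=+9.060e-01  f'(a)=-3.294e+00  a ← 46.637664 − (+9.060e-01/-3.294e+00) = 46.912741
iter 3: u=1.563435  f(a)=+9.168e-03  f'(a)=-3.227e+00  a ← 46.912741 − (+9.168e-03/-3.227e+00) = 46.915582
iter 4: u=1.563340  f(a)=+9.598e-07  f'(a)=-3.227e+00  a ← 46.915582 − (+9.598e-07/-3.227e+00) = 46.915582
iter 5: u=1.563340  f(a)=+8.527e-14  f'(a)=-3.227e+00  a ← 46.915582 − (+8.527e-14/-3.227e+00) = 46.915582
converged: |Δa| < 1e-12 after 5 iterations
sag = a·(cosh(S/(2a)) − 1) = 46.915582·(cosh(1.563340) − 1) = 70.002202
T_max/T_min = cosh(S/(2a)) = 2.492089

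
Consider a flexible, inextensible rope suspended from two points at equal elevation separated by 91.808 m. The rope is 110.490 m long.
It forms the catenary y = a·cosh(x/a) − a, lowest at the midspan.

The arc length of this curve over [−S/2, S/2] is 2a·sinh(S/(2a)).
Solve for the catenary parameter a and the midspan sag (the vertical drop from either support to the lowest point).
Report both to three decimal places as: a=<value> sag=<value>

a=42.756 sag=27.101

seed: a₀ = √(S³/(24(L−S))) = √(91.808³/(24·18.682)) = 41.543539
iter 1: u=1.104961  f(a)=+1.174e+00  f'(a)=-1.014e+00  a ← 41.543539 − (+1.174e+00/-1.014e+00) = 42.701411
iter 2: u=1.075000  f(a)=+5.088e-02  f'(a)=-9.279e-01  a ← 42.701411 − (+5.088e-02/-9.279e-01) = 42.756242
iter 3: u=1.073621  f(a)=+1.051e-04  f'(a)=-9.241e-01  a ← 42.756242 − (+1.051e-04/-9.241e-01) = 42.756356
iter 4: u=1.073618  f(a)=+4.507e-10  f'(a)=-9.241e-01  a ← 42.756356 − (+4.507e-10/-9.241e-01) = 42.756356
iter 5: u=1.073618  f(a)=-2.842e-14  f'(a)=-9.241e-01  a ← 42.756356 − (-2.842e-14/-9.241e-01) = 42.756356
converged: |Δa| < 1e-12 after 5 iterations
sag = a·(cosh(S/(2a)) − 1) = 42.756356·(cosh(1.073618) − 1) = 27.101471
T_max/T_min = cosh(S/(2a)) = 1.633858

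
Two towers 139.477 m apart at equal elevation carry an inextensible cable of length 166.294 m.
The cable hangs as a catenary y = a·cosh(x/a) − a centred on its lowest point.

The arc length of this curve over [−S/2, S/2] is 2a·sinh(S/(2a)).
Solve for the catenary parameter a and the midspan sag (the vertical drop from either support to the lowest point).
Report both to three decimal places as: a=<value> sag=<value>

a=66.725 sag=39.885

seed: a₀ = √(S³/(24(L−S))) = √(139.477³/(24·26.817)) = 64.929668
iter 1: u=1.074062  f(a)=+1.590e+00  f'(a)=-9.253e-01  a ← 64.929668 − (+1.590e+00/-9.253e-01) = 66.647955
iter 2: u=1.046371  f(a)=+6.530e-02  f'(a)=-8.507e-01  a ← 66.647955 − (+6.530e-02/-8.507e-01) = 66.724715
iter 3: u=1.045167  f(a)=+1.206e-04  f'(a)=-8.476e-01  a ← 66.724715 − (+1.206e-04/-8.476e-01) = 66.724857
iter 4: u=1.045165  f(a)=+4.131e-10  f'(a)=-8.476e-01  a ← 66.724857 − (+4.131e-10/-8.476e-01) = 66.724857
iter 5: u=1.045165  f(a)=-5.684e-14  f'(a)=-8.476e-01  a ← 66.724857 − (-5.684e-14/-8.476e-01) = 66.724857
converged: |Δa| < 1e-12 after 5 iterations
sag = a·(cosh(S/(2a)) − 1) = 66.724857·(cosh(1.045165) − 1) = 39.884853
T_max/T_min = cosh(S/(2a)) = 1.597751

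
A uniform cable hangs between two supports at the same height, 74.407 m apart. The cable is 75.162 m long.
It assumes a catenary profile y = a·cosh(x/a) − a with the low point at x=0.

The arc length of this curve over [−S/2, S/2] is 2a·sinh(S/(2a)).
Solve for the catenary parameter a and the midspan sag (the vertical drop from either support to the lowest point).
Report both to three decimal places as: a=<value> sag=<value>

a=151.008 sag=4.606

seed: a₀ = √(S³/(24(L−S))) = √(74.407³/(24·0.755)) = 150.779256
iter 1: u=0.246742  f(a)=+2.302e-03  f'(a)=-1.008e-02  a ← 150.779256 − (+2.302e-03/-1.008e-02) = 151.007686
iter 2: u=0.246368  f(a)=+5.241e-06  f'(a)=-1.003e-02  a ← 151.007686 − (+5.241e-06/-1.003e-02) = 151.008209
iter 3: u=0.246367  f(a)=+2.733e-11  f'(a)=-1.003e-02  a ← 151.008209 − (+2.733e-11/-1.003e-02) = 151.008209
iter 4: u=0.246367  f(a)=+0.000e+00  f'(a)=-1.003e-02  a ← 151.008209 − (+0.000e+00/-1.003e-02) = 151.008209
converged: |Δa| < 1e-12 after 4 iterations
sag = a·(cosh(S/(2a)) − 1) = 151.008209·(cosh(0.246367) − 1) = 4.606092
T_max/T_min = cosh(S/(2a)) = 1.030502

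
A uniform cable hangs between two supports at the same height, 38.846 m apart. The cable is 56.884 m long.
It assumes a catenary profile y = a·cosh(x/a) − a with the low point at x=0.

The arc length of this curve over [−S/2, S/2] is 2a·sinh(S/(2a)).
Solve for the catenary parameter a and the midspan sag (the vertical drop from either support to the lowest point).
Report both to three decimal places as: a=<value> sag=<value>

seed: a₀ = √(S³/(24(L−S))) = √(38.846³/(24·18.038)) = 11.636427
iter 1: u=1.669155  f(a)=+2.686e+00  f'(a)=-4.055e+00  a ← 11.636427 − (+2.686e+00/-4.055e+00) = 12.298909
iter 2: u=1.579246  f(a)=+2.465e-01  f'(a)=-3.342e+00  a ← 12.298909 − (+2.465e-01/-3.342e+00) = 12.372661
iter 3: u=1.569832  f(a)=+2.538e-03  f'(a)=-3.273e+00  a ← 12.372661 − (+2.538e-03/-3.273e+00) = 12.373436
iter 4: u=1.569734  f(a)=+2.752e-07  f'(a)=-3.273e+00  a ← 12.373436 − (+2.752e-07/-3.273e+00) = 12.373436
iter 5: u=1.569734  f(a)=+0.000e+00  f'(a)=-3.273e+00  a ← 12.373436 − (+0.000e+00/-3.273e+00) = 12.373436
converged: |Δa| < 1e-12 after 5 iterations
sag = a·(cosh(S/(2a)) − 1) = 12.373436·(cosh(1.569734) − 1) = 18.643483
T_max/T_min = cosh(S/(2a)) = 2.506734

a=12.373 sag=18.643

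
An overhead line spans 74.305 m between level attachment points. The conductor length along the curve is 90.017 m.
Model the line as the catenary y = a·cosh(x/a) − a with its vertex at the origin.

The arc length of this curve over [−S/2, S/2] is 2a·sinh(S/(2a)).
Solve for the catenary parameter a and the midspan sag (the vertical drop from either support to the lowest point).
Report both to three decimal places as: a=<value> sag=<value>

seed: a₀ = √(S³/(24(L−S))) = √(74.305³/(24·15.712)) = 32.984181
iter 1: u=1.126373  f(a)=+1.027e+00  f'(a)=-1.079e+00  a ← 32.984181 − (+1.027e+00/-1.079e+00) = 33.936155
iter 2: u=1.094776  f(a)=+4.616e-02  f'(a)=-9.842e-01  a ← 33.936155 − (+4.616e-02/-9.842e-01) = 33.983052
iter 3: u=1.093266  f(a)=+1.029e-04  f'(a)=-9.798e-01  a ← 33.983052 − (+1.029e-04/-9.798e-01) = 33.983157
iter 4: u=1.093262  f(a)=+5.134e-10  f'(a)=-9.798e-01  a ← 33.983157 − (+5.134e-10/-9.798e-01) = 33.983157
iter 5: u=1.093262  f(a)=-1.421e-14  f'(a)=-9.798e-01  a ← 33.983157 − (-1.421e-14/-9.798e-01) = 33.983157
converged: |Δa| < 1e-12 after 5 iterations
sag = a·(cosh(S/(2a)) − 1) = 33.983157·(cosh(1.093262) − 1) = 22.413829
T_max/T_min = cosh(S/(2a)) = 1.659557

a=33.983 sag=22.414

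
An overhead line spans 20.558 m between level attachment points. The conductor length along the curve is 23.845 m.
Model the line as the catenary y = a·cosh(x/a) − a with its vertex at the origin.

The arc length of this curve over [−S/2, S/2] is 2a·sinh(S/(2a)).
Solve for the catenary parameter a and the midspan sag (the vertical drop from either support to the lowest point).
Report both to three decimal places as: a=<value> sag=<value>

seed: a₀ = √(S³/(24(L−S))) = √(20.558³/(24·3.287)) = 10.494598
iter 1: u=0.979456  f(a)=+1.613e-01  f'(a)=-6.886e-01  a ← 10.494598 − (+1.613e-01/-6.886e-01) = 10.728863
iter 2: u=0.958070  f(a)=+5.560e-03  f'(a)=-6.419e-01  a ← 10.728863 − (+5.560e-03/-6.419e-01) = 10.737524
iter 3: u=0.957297  f(a)=+7.126e-06  f'(a)=-6.402e-01  a ← 10.737524 − (+7.126e-06/-6.402e-01) = 10.737535
iter 4: u=0.957296  f(a)=+1.174e-11  f'(a)=-6.402e-01  a ← 10.737535 − (+1.174e-11/-6.402e-01) = 10.737535
iter 5: u=0.957296  f(a)=+3.553e-15  f'(a)=-6.402e-01  a ← 10.737535 − (+3.553e-15/-6.402e-01) = 10.737535
converged: |Δa| < 1e-12 after 5 iterations
sag = a·(cosh(S/(2a)) − 1) = 10.737535·(cosh(0.957296) − 1) = 5.307422
T_max/T_min = cosh(S/(2a)) = 1.494287

a=10.738 sag=5.307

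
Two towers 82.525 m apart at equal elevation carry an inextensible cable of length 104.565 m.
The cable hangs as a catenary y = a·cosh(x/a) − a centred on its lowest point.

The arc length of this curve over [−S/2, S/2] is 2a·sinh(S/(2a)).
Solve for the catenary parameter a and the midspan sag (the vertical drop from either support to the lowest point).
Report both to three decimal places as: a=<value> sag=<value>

seed: a₀ = √(S³/(24(L−S))) = √(82.525³/(24·22.040)) = 32.596193
iter 1: u=1.265869  f(a)=+1.835e+00  f'(a)=-1.582e+00  a ← 32.596193 − (+1.835e+00/-1.582e+00) = 33.756132
iter 2: u=1.222371  f(a)=+1.025e-01  f'(a)=-1.410e+00  a ← 33.756132 − (+1.025e-01/-1.410e+00) = 33.828839
iter 3: u=1.219743  f(a)=+3.616e-04  f'(a)=-1.400e+00  a ← 33.828839 − (+3.616e-04/-1.400e+00) = 33.829097
iter 4: u=1.219734  f(a)=+4.537e-09  f'(a)=-1.400e+00  a ← 33.829097 − (+4.537e-09/-1.400e+00) = 33.829097
iter 5: u=1.219734  f(a)=+1.421e-14  f'(a)=-1.400e+00  a ← 33.829097 − (+1.421e-14/-1.400e+00) = 33.829097
converged: |Δa| < 1e-12 after 5 iterations
sag = a·(cosh(S/(2a)) − 1) = 33.829097·(cosh(1.219734) − 1) = 28.443430
T_max/T_min = cosh(S/(2a)) = 1.840798

a=33.829 sag=28.443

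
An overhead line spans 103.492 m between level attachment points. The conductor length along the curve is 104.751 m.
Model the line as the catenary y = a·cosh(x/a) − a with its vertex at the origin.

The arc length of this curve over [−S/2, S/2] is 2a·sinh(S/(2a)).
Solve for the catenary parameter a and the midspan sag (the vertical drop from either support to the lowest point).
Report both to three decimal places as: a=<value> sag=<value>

seed: a₀ = √(S³/(24(L−S))) = √(103.492³/(24·1.259)) = 191.532150
iter 1: u=0.270169  f(a)=+4.603e-03  f'(a)=-1.324e-02  a ← 191.532150 − (+4.603e-03/-1.324e-02) = 191.879718
iter 2: u=0.269679  f(a)=+1.256e-05  f'(a)=-1.317e-02  a ← 191.879718 − (+1.256e-05/-1.317e-02) = 191.880672
iter 3: u=0.269678  f(a)=+9.409e-11  f'(a)=-1.317e-02  a ← 191.880672 − (+9.409e-11/-1.317e-02) = 191.880672
iter 4: u=0.269678  f(a)=+0.000e+00  f'(a)=-1.317e-02  a ← 191.880672 − (+0.000e+00/-1.317e-02) = 191.880672
converged: |Δa| < 1e-12 after 4 iterations
sag = a·(cosh(S/(2a)) − 1) = 191.880672·(cosh(0.269678) − 1) = 7.019769
T_max/T_min = cosh(S/(2a)) = 1.036584

a=191.881 sag=7.020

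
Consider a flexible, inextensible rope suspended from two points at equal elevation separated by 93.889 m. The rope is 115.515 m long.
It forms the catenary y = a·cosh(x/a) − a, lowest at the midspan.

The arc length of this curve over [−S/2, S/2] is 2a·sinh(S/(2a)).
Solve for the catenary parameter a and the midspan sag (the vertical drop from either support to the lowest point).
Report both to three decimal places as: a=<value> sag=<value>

seed: a₀ = √(S³/(24(L−S))) = √(93.889³/(24·21.626)) = 39.932670
iter 1: u=1.175591  f(a)=+1.545e+00  f'(a)=-1.240e+00  a ← 39.932670 − (+1.545e+00/-1.240e+00) = 41.177841
iter 2: u=1.140043  f(a)=+7.518e-02  f'(a)=-1.122e+00  a ← 41.177841 − (+7.518e-02/-1.122e+00) = 41.244832
iter 3: u=1.138191  f(a)=+1.983e-04  f'(a)=-1.116e+00  a ← 41.244832 − (+1.983e-04/-1.116e+00) = 41.245010
iter 4: u=1.138186  f(a)=+1.388e-09  f'(a)=-1.116e+00  a ← 41.245010 − (+1.388e-09/-1.116e+00) = 41.245010
iter 5: u=1.138186  f(a)=-2.842e-14  f'(a)=-1.116e+00  a ← 41.245010 − (-2.842e-14/-1.116e+00) = 41.245010
converged: |Δa| < 1e-12 after 5 iterations
sag = a·(cosh(S/(2a)) − 1) = 41.245010·(cosh(1.138186) − 1) = 29.727377
T_max/T_min = cosh(S/(2a)) = 1.720751

a=41.245 sag=29.727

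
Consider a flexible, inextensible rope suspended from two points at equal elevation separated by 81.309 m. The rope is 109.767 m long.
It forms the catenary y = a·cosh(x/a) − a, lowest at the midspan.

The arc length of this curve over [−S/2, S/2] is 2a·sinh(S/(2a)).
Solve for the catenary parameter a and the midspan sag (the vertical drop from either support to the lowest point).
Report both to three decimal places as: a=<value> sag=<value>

a=29.423 sag=32.850

seed: a₀ = √(S³/(24(L−S))) = √(81.309³/(24·28.458)) = 28.054344
iter 1: u=1.449134  f(a)=+3.142e+00  f'(a)=-2.488e+00  a ← 28.054344 − (+3.142e+00/-2.488e+00) = 29.317151
iter 2: u=1.386714  f(a)=+2.246e-01  f'(a)=-2.144e+00  a ← 29.317151 − (+2.246e-01/-2.144e+00) = 29.421910
iter 3: u=1.381776  f(a)=+1.343e-03  f'(a)=-2.118e+00  a ← 29.421910 − (+1.343e-03/-2.118e+00) = 29.422544
iter 4: u=1.381747  f(a)=+4.865e-08  f'(a)=-2.118e+00  a ← 29.422544 − (+4.865e-08/-2.118e+00) = 29.422544
iter 5: u=1.381747  f(a)=-1.421e-14  f'(a)=-2.118e+00  a ← 29.422544 − (-1.421e-14/-2.118e+00) = 29.422544
converged: |Δa| < 1e-12 after 5 iterations
sag = a·(cosh(S/(2a)) − 1) = 29.422544·(cosh(1.381747) − 1) = 32.850120
T_max/T_min = cosh(S/(2a)) = 2.116495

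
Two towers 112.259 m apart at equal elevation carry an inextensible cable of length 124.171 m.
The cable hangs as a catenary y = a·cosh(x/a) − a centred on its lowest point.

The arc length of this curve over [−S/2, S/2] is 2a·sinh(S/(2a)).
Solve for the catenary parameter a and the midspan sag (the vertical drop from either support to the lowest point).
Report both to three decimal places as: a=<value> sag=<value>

a=71.438 sag=23.209

seed: a₀ = √(S³/(24(L−S))) = √(112.259³/(24·11.912)) = 70.345090
iter 1: u=0.797916  f(a)=+3.850e-01  f'(a)=-3.607e-01  a ← 70.345090 − (+3.850e-01/-3.607e-01) = 71.412366
iter 2: u=0.785991  f(a)=+8.937e-03  f'(a)=-3.442e-01  a ← 71.412366 − (+8.937e-03/-3.442e-01) = 71.438334
iter 3: u=0.785706  f(a)=+5.069e-06  f'(a)=-3.438e-01  a ← 71.438334 − (+5.069e-06/-3.438e-01) = 71.438349
iter 4: u=0.785705  f(a)=+1.648e-12  f'(a)=-3.438e-01  a ← 71.438349 − (+1.648e-12/-3.438e-01) = 71.438349
converged: |Δa| < 1e-12 after 4 iterations
sag = a·(cosh(S/(2a)) − 1) = 71.438349·(cosh(0.785705) − 1) = 23.208611
T_max/T_min = cosh(S/(2a)) = 1.324876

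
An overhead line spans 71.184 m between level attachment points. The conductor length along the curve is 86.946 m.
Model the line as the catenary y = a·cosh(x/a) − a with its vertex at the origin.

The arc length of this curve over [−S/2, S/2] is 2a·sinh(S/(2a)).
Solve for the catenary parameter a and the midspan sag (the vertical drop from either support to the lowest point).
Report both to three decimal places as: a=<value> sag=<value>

a=31.856 sag=22.039

seed: a₀ = √(S³/(24(L−S))) = √(71.184³/(24·15.762)) = 30.878934
iter 1: u=1.152630  f(a)=+1.081e+00  f'(a)=-1.163e+00  a ← 30.878934 − (+1.081e+00/-1.163e+00) = 31.808139
iter 2: u=1.118959  f(a)=+5.070e-02  f'(a)=-1.056e+00  a ← 31.808139 − (+5.070e-02/-1.056e+00) = 31.856139
iter 3: u=1.117273  f(a)=+1.238e-04  f'(a)=-1.051e+00  a ← 31.856139 − (+1.238e-04/-1.051e+00) = 31.856257
iter 4: u=1.117269  f(a)=+7.412e-10  f'(a)=-1.051e+00  a ← 31.856257 − (+7.412e-10/-1.051e+00) = 31.856257
iter 5: u=1.117269  f(a)=-1.421e-14  f'(a)=-1.051e+00  a ← 31.856257 − (-1.421e-14/-1.051e+00) = 31.856257
converged: |Δa| < 1e-12 after 5 iterations
sag = a·(cosh(S/(2a)) − 1) = 31.856257·(cosh(1.117269) − 1) = 22.039224
T_max/T_min = cosh(S/(2a)) = 1.691833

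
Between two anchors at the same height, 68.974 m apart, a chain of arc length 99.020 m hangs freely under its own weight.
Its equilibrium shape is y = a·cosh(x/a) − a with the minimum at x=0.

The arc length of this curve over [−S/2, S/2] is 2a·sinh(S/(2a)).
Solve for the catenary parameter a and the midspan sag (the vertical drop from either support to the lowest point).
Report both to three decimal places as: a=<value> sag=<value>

a=22.606 sag=31.821

seed: a₀ = √(S³/(24(L−S))) = √(68.974³/(24·30.046)) = 21.331882
iter 1: u=1.616688  f(a)=+4.180e+00  f'(a)=-3.625e+00  a ← 21.331882 − (+4.180e+00/-3.625e+00) = 22.484838
iter 2: u=1.533789  f(a)=+3.628e-01  f'(a)=-3.021e+00  a ← 22.484838 − (+3.628e-01/-3.021e+00) = 22.604930
iter 3: u=1.525641  f(a)=+3.307e-03  f'(a)=-2.966e+00  a ← 22.604930 − (+3.307e-03/-2.966e+00) = 22.606045
iter 4: u=1.525565  f(a)=+2.803e-07  f'(a)=-2.966e+00  a ← 22.606045 − (+2.803e-07/-2.966e+00) = 22.606045
iter 5: u=1.525565  f(a)=+0.000e+00  f'(a)=-2.966e+00  a ← 22.606045 − (+0.000e+00/-2.966e+00) = 22.606045
converged: |Δa| < 1e-12 after 5 iterations
sag = a·(cosh(S/(2a)) − 1) = 22.606045·(cosh(1.525565) − 1) = 31.820726
T_max/T_min = cosh(S/(2a)) = 2.407620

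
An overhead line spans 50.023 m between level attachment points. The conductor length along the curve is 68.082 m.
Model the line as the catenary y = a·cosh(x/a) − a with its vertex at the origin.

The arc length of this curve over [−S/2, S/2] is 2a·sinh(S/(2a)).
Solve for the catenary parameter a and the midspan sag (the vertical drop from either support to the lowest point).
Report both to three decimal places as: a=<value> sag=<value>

a=17.847 sag=20.589

seed: a₀ = √(S³/(24(L−S))) = √(50.023³/(24·18.059)) = 16.994255
iter 1: u=1.471762  f(a)=+2.060e+00  f'(a)=-2.623e+00  a ← 16.994255 − (+2.060e+00/-2.623e+00) = 17.779628
iter 2: u=1.406750  f(a)=+1.514e-01  f'(a)=-2.250e+00  a ← 17.779628 − (+1.514e-01/-2.250e+00) = 17.846911
iter 3: u=1.401447  f(a)=+9.613e-04  f'(a)=-2.222e+00  a ← 17.846911 − (+9.613e-04/-2.222e+00) = 17.847344
iter 4: u=1.401413  f(a)=+3.930e-08  f'(a)=-2.221e+00  a ← 17.847344 − (+3.930e-08/-2.221e+00) = 17.847344
iter 5: u=1.401413  f(a)=-1.421e-14  f'(a)=-2.221e+00  a ← 17.847344 − (-1.421e-14/-2.221e+00) = 17.847344
converged: |Δa| < 1e-12 after 5 iterations
sag = a·(cosh(S/(2a)) − 1) = 17.847344·(cosh(1.401413) − 1) = 20.588542
T_max/T_min = cosh(S/(2a)) = 2.153591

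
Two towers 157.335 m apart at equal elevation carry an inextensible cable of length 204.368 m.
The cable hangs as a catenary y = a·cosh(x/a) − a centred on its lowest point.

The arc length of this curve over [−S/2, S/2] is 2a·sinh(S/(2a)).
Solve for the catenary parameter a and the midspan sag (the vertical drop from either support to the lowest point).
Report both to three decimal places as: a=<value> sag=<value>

a=61.211 sag=57.904

seed: a₀ = √(S³/(24(L−S))) = √(157.335³/(24·47.033)) = 58.739610
iter 1: u=1.339258  f(a)=+4.403e+00  f'(a)=-1.908e+00  a ← 58.739610 − (+4.403e+00/-1.908e+00) = 61.047483
iter 2: u=1.288628  f(a)=+2.728e-01  f'(a)=-1.678e+00  a ← 61.047483 − (+2.728e-01/-1.678e+00) = 61.210044
iter 3: u=1.285206  f(a)=+1.200e-03  f'(a)=-1.663e+00  a ← 61.210044 − (+1.200e-03/-1.663e+00) = 61.210765
iter 4: u=1.285191  f(a)=+2.345e-08  f'(a)=-1.663e+00  a ← 61.210765 − (+2.345e-08/-1.663e+00) = 61.210765
iter 5: u=1.285191  f(a)=+2.842e-14  f'(a)=-1.663e+00  a ← 61.210765 − (+2.842e-14/-1.663e+00) = 61.210765
converged: |Δa| < 1e-12 after 5 iterations
sag = a·(cosh(S/(2a)) − 1) = 61.210765·(cosh(1.285191) − 1) = 57.904001
T_max/T_min = cosh(S/(2a)) = 1.945977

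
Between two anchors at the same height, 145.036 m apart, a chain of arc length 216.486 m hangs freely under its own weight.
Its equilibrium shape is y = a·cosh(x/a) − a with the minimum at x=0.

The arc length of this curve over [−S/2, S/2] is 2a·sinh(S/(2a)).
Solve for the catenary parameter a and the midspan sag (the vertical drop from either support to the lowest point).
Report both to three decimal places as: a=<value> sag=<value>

a=45.000 sag=72.224

seed: a₀ = √(S³/(24(L−S))) = √(145.036³/(24·71.450)) = 42.180040
iter 1: u=1.719249  f(a)=+1.133e+01  f'(a)=-4.501e+00  a ← 42.180040 − (+1.133e+01/-4.501e+00) = 44.698213
iter 2: u=1.622391  f(a)=+1.094e+00  f'(a)=-3.670e+00  a ← 44.698213 − (+1.094e+00/-3.670e+00) = 44.996370
iter 3: u=1.611641  f(a)=+1.261e-02  f'(a)=-3.586e+00  a ← 44.996370 − (+1.261e-02/-3.586e+00) = 44.999886
iter 4: u=1.611515  f(a)=+1.716e-06  f'(a)=-3.585e+00  a ← 44.999886 − (+1.716e-06/-3.585e+00) = 44.999886
iter 5: u=1.611515  f(a)=+2.842e-14  f'(a)=-3.585e+00  a ← 44.999886 − (+2.842e-14/-3.585e+00) = 44.999886
converged: |Δa| < 1e-12 after 5 iterations
sag = a·(cosh(S/(2a)) − 1) = 44.999886·(cosh(1.611515) − 1) = 72.224415
T_max/T_min = cosh(S/(2a)) = 2.604991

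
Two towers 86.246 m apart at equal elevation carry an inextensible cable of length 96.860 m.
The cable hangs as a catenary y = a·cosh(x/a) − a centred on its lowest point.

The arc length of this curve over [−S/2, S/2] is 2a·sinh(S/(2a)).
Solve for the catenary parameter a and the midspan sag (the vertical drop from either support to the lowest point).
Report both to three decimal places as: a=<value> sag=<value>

seed: a₀ = √(S³/(24(L−S))) = √(86.246³/(24·10.614)) = 50.183770
iter 1: u=0.859302  f(a)=+3.988e-01  f'(a)=-4.551e-01  a ← 50.183770 − (+3.988e-01/-4.551e-01) = 51.060173
iter 2: u=0.844553  f(a)=+1.069e-02  f'(a)=-4.310e-01  a ← 51.060173 − (+1.069e-02/-4.310e-01) = 51.084971
iter 3: u=0.844143  f(a)=+8.143e-06  f'(a)=-4.303e-01  a ← 51.084971 − (+8.143e-06/-4.303e-01) = 51.084990
iter 4: u=0.844142  f(a)=+4.746e-12  f'(a)=-4.303e-01  a ← 51.084990 − (+4.746e-12/-4.303e-01) = 51.084990
converged: |Δa| < 1e-12 after 4 iterations
sag = a·(cosh(S/(2a)) − 1) = 51.084990·(cosh(0.844142) − 1) = 19.307773
T_max/T_min = cosh(S/(2a)) = 1.377954

a=51.085 sag=19.308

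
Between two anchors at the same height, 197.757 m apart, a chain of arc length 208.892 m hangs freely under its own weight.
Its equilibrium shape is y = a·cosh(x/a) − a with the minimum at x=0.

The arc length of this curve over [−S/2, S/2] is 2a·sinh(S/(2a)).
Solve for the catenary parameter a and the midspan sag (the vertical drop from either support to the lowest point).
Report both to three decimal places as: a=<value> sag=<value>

seed: a₀ = √(S³/(24(L−S))) = √(197.757³/(24·11.135)) = 170.116746
iter 1: u=0.581239  f(a)=+1.896e-01  f'(a)=-1.354e-01  a ← 170.116746 − (+1.896e-01/-1.354e-01) = 171.517269
iter 2: u=0.576493  f(a)=+2.367e-03  f'(a)=-1.320e-01  a ← 171.517269 − (+2.367e-03/-1.320e-01) = 171.535198
iter 3: u=0.576433  f(a)=+3.792e-07  f'(a)=-1.320e-01  a ← 171.535198 − (+3.792e-07/-1.320e-01) = 171.535201
iter 4: u=0.576433  f(a)=+2.842e-14  f'(a)=-1.320e-01  a ← 171.535201 − (+2.842e-14/-1.320e-01) = 171.535201
converged: |Δa| < 1e-12 after 4 iterations
sag = a·(cosh(S/(2a)) − 1) = 171.535201·(cosh(0.576433) − 1) = 29.296301
T_max/T_min = cosh(S/(2a)) = 1.170789

a=171.535 sag=29.296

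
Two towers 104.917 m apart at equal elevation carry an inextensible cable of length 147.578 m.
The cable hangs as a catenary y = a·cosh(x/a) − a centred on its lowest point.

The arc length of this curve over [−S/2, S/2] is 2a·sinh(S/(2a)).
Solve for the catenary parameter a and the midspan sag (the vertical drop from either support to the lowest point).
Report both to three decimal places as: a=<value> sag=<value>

a=35.468 sag=46.403

seed: a₀ = √(S³/(24(L−S))) = √(104.917³/(24·42.661)) = 33.585178
iter 1: u=1.561954  f(a)=+5.517e+00  f'(a)=-3.217e+00  a ← 33.585178 − (+5.517e+00/-3.217e+00) = 35.300177
iter 2: u=1.486069  f(a)=+4.507e-01  f'(a)=-2.711e+00  a ← 35.300177 − (+4.507e-01/-2.711e+00) = 35.466450
iter 3: u=1.479102  f(a)=+3.600e-03  f'(a)=-2.668e+00  a ← 35.466450 − (+3.600e-03/-2.668e+00) = 35.467800
iter 4: u=1.479046  f(a)=+2.337e-07  f'(a)=-2.667e+00  a ← 35.467800 − (+2.337e-07/-2.667e+00) = 35.467800
iter 5: u=1.479046  f(a)=+0.000e+00  f'(a)=-2.667e+00  a ← 35.467800 − (+0.000e+00/-2.667e+00) = 35.467800
converged: |Δa| < 1e-12 after 5 iterations
sag = a·(cosh(S/(2a)) − 1) = 35.467800·(cosh(1.479046) − 1) = 46.402716
T_max/T_min = cosh(S/(2a)) = 2.308305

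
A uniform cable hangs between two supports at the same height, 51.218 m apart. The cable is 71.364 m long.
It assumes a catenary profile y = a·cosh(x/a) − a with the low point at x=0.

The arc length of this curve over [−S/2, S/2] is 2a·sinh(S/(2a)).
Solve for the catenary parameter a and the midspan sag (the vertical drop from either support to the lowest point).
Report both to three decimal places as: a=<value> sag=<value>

seed: a₀ = √(S³/(24(L−S))) = √(51.218³/(24·20.146)) = 16.669934
iter 1: u=1.536239  f(a)=+2.515e+00  f'(a)=-3.038e+00  a ← 16.669934 − (+2.515e+00/-3.038e+00) = 17.497962
iter 2: u=1.463542  f(a)=+1.996e-01  f'(a)=-2.573e+00  a ← 17.497962 − (+1.996e-01/-2.573e+00) = 17.575516
iter 3: u=1.457084  f(a)=+1.495e-03  f'(a)=-2.535e+00  a ← 17.575516 − (+1.495e-03/-2.535e+00) = 17.576106
iter 4: u=1.457035  f(a)=+8.535e-08  f'(a)=-2.534e+00  a ← 17.576106 − (+8.535e-08/-2.534e+00) = 17.576106
iter 5: u=1.457035  f(a)=-1.421e-14  f'(a)=-2.534e+00  a ← 17.576106 − (-1.421e-14/-2.534e+00) = 17.576106
converged: |Δa| < 1e-12 after 5 iterations
sag = a·(cosh(S/(2a)) − 1) = 17.576106·(cosh(1.457035) − 1) = 22.199824
T_max/T_min = cosh(S/(2a)) = 2.263068

a=17.576 sag=22.200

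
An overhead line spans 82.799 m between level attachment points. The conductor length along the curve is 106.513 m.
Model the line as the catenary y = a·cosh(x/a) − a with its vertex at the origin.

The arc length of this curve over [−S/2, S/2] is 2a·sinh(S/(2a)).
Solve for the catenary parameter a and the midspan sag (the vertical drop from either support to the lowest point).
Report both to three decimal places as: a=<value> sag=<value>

seed: a₀ = √(S³/(24(L−S))) = √(82.799³/(24·23.714)) = 31.581271
iter 1: u=1.310888  f(a)=+2.123e+00  f'(a)=-1.776e+00  a ← 31.581271 − (+2.123e+00/-1.776e+00) = 32.776479
iter 2: u=1.263086  f(a)=+1.265e-01  f'(a)=-1.570e+00  a ← 32.776479 − (+1.265e-01/-1.570e+00) = 32.857015
iter 3: u=1.259990  f(a)=+5.117e-04  f'(a)=-1.558e+00  a ← 32.857015 − (+5.117e-04/-1.558e+00) = 32.857343
iter 4: u=1.259977  f(a)=+8.452e-09  f'(a)=-1.558e+00  a ← 32.857343 − (+8.452e-09/-1.558e+00) = 32.857343
iter 5: u=1.259977  f(a)=+1.421e-14  f'(a)=-1.558e+00  a ← 32.857343 − (+1.421e-14/-1.558e+00) = 32.857343
converged: |Δa| < 1e-12 after 5 iterations
sag = a·(cosh(S/(2a)) − 1) = 32.857343·(cosh(1.259977) − 1) = 29.719488
T_max/T_min = cosh(S/(2a)) = 1.904501

a=32.857 sag=29.719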